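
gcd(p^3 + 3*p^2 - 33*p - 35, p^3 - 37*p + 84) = p + 7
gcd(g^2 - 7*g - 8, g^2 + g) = g + 1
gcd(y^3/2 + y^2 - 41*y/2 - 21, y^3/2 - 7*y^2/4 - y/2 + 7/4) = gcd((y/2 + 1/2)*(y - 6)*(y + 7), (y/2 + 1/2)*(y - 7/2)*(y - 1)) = y + 1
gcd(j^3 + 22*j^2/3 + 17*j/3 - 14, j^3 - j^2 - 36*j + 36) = j^2 + 5*j - 6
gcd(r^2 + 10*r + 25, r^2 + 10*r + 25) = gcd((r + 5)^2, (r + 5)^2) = r^2 + 10*r + 25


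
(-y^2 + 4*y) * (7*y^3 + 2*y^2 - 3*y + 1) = -7*y^5 + 26*y^4 + 11*y^3 - 13*y^2 + 4*y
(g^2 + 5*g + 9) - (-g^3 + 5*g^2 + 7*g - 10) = g^3 - 4*g^2 - 2*g + 19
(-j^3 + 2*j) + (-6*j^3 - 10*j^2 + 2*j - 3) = -7*j^3 - 10*j^2 + 4*j - 3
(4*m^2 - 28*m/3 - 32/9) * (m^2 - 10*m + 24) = 4*m^4 - 148*m^3/3 + 1672*m^2/9 - 1696*m/9 - 256/3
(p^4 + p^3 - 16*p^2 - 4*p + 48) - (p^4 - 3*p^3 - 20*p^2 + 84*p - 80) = 4*p^3 + 4*p^2 - 88*p + 128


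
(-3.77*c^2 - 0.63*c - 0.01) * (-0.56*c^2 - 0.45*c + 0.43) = 2.1112*c^4 + 2.0493*c^3 - 1.332*c^2 - 0.2664*c - 0.0043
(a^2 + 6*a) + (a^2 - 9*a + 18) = 2*a^2 - 3*a + 18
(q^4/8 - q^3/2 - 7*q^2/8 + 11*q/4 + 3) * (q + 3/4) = q^5/8 - 13*q^4/32 - 5*q^3/4 + 67*q^2/32 + 81*q/16 + 9/4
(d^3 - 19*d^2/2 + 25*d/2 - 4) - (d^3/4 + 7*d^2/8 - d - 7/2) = 3*d^3/4 - 83*d^2/8 + 27*d/2 - 1/2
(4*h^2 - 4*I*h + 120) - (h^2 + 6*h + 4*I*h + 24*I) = 3*h^2 - 6*h - 8*I*h + 120 - 24*I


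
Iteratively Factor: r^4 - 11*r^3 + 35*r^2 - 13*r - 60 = (r + 1)*(r^3 - 12*r^2 + 47*r - 60) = (r - 5)*(r + 1)*(r^2 - 7*r + 12) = (r - 5)*(r - 4)*(r + 1)*(r - 3)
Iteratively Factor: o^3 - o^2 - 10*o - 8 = (o + 1)*(o^2 - 2*o - 8) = (o - 4)*(o + 1)*(o + 2)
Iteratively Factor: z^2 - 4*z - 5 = (z + 1)*(z - 5)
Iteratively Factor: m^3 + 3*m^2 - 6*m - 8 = (m + 4)*(m^2 - m - 2) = (m - 2)*(m + 4)*(m + 1)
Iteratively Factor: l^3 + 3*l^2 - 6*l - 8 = (l + 4)*(l^2 - l - 2) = (l + 1)*(l + 4)*(l - 2)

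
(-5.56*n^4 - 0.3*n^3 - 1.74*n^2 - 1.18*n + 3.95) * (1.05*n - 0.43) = -5.838*n^5 + 2.0758*n^4 - 1.698*n^3 - 0.4908*n^2 + 4.6549*n - 1.6985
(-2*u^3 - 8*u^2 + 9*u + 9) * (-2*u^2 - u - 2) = 4*u^5 + 18*u^4 - 6*u^3 - 11*u^2 - 27*u - 18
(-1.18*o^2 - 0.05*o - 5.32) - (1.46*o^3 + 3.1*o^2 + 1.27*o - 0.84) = -1.46*o^3 - 4.28*o^2 - 1.32*o - 4.48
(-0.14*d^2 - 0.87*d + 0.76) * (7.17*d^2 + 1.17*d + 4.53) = -1.0038*d^4 - 6.4017*d^3 + 3.7971*d^2 - 3.0519*d + 3.4428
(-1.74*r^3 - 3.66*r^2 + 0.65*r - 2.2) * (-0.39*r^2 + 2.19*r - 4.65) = 0.6786*r^5 - 2.3832*r^4 - 0.177899999999999*r^3 + 19.3005*r^2 - 7.8405*r + 10.23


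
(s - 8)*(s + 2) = s^2 - 6*s - 16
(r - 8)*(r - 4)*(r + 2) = r^3 - 10*r^2 + 8*r + 64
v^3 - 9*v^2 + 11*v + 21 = (v - 7)*(v - 3)*(v + 1)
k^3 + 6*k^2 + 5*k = k*(k + 1)*(k + 5)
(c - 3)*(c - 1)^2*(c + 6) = c^4 + c^3 - 23*c^2 + 39*c - 18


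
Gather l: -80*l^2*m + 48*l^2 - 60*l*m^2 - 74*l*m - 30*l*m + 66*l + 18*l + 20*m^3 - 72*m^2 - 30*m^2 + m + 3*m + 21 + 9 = l^2*(48 - 80*m) + l*(-60*m^2 - 104*m + 84) + 20*m^3 - 102*m^2 + 4*m + 30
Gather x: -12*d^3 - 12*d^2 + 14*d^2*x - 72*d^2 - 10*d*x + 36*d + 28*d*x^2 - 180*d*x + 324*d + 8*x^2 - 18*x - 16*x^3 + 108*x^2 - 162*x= -12*d^3 - 84*d^2 + 360*d - 16*x^3 + x^2*(28*d + 116) + x*(14*d^2 - 190*d - 180)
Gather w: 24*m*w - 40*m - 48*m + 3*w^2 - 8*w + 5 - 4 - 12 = -88*m + 3*w^2 + w*(24*m - 8) - 11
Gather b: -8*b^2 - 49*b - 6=-8*b^2 - 49*b - 6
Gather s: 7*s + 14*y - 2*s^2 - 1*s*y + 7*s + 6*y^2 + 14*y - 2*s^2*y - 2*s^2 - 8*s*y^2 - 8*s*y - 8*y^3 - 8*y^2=s^2*(-2*y - 4) + s*(-8*y^2 - 9*y + 14) - 8*y^3 - 2*y^2 + 28*y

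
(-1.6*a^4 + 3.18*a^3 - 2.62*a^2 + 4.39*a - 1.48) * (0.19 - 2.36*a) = 3.776*a^5 - 7.8088*a^4 + 6.7874*a^3 - 10.8582*a^2 + 4.3269*a - 0.2812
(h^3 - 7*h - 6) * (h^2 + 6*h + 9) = h^5 + 6*h^4 + 2*h^3 - 48*h^2 - 99*h - 54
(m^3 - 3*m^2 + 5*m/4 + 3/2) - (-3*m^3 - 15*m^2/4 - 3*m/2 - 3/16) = 4*m^3 + 3*m^2/4 + 11*m/4 + 27/16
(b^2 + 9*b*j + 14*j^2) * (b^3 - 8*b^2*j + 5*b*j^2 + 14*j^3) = b^5 + b^4*j - 53*b^3*j^2 - 53*b^2*j^3 + 196*b*j^4 + 196*j^5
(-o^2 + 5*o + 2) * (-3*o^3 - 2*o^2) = 3*o^5 - 13*o^4 - 16*o^3 - 4*o^2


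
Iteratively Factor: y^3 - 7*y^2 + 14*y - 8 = (y - 2)*(y^2 - 5*y + 4) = (y - 4)*(y - 2)*(y - 1)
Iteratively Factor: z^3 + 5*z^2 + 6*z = (z)*(z^2 + 5*z + 6) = z*(z + 3)*(z + 2)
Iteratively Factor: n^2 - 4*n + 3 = (n - 1)*(n - 3)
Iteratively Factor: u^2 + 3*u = (u + 3)*(u)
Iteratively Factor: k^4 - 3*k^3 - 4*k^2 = (k)*(k^3 - 3*k^2 - 4*k) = k*(k - 4)*(k^2 + k) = k*(k - 4)*(k + 1)*(k)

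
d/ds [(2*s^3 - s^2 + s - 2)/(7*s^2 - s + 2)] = 2*s*(7*s^3 - 2*s^2 + 3*s + 12)/(49*s^4 - 14*s^3 + 29*s^2 - 4*s + 4)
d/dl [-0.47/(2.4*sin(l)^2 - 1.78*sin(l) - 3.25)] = (2.256*sin(l) - 0.8366)*cos(l)/(-2.4*sin(l)^2 + 1.78*sin(l) + 3.25)^2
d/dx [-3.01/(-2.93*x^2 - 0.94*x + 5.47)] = (-17.6386*x - 2.8294)/(2.93*x^2 + 0.94*x - 5.47)^2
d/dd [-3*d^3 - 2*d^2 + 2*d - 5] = -9*d^2 - 4*d + 2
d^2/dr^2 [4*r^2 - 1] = 8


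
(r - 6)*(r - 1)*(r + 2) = r^3 - 5*r^2 - 8*r + 12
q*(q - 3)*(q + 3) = q^3 - 9*q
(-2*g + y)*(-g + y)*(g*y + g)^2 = 2*g^4*y^2 + 4*g^4*y + 2*g^4 - 3*g^3*y^3 - 6*g^3*y^2 - 3*g^3*y + g^2*y^4 + 2*g^2*y^3 + g^2*y^2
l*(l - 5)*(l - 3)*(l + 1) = l^4 - 7*l^3 + 7*l^2 + 15*l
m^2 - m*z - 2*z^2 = (m - 2*z)*(m + z)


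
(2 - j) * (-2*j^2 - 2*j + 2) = 2*j^3 - 2*j^2 - 6*j + 4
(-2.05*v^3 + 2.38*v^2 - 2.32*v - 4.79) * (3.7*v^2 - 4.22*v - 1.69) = -7.585*v^5 + 17.457*v^4 - 15.1631*v^3 - 11.9548*v^2 + 24.1346*v + 8.0951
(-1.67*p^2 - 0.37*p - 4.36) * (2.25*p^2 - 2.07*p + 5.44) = -3.7575*p^4 + 2.6244*p^3 - 18.1289*p^2 + 7.0124*p - 23.7184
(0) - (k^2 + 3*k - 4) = -k^2 - 3*k + 4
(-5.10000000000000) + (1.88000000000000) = -3.22000000000000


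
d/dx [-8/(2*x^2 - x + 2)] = 8*(4*x - 1)/(2*x^2 - x + 2)^2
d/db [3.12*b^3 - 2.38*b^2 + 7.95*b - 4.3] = 9.36*b^2 - 4.76*b + 7.95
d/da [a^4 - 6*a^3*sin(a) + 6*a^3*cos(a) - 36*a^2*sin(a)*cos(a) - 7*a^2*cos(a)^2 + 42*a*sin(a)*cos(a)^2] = -6*sqrt(2)*a^3*sin(a + pi/4) + 4*a^3 + 7*a^2*sin(2*a) - 36*a^2*cos(2*a) + 18*sqrt(2)*a^2*cos(a + pi/4) - 36*a*sin(2*a) + 21*a*cos(a)/2 - 7*a*cos(2*a) + 63*a*cos(3*a)/2 - 7*a + 21*sin(a)/2 + 21*sin(3*a)/2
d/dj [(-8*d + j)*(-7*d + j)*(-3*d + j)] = 101*d^2 - 36*d*j + 3*j^2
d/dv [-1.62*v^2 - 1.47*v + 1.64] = -3.24*v - 1.47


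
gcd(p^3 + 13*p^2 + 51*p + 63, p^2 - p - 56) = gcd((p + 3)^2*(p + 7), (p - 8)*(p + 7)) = p + 7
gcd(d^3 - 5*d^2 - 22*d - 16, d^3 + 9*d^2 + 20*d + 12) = d^2 + 3*d + 2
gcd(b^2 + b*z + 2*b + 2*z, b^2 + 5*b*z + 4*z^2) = b + z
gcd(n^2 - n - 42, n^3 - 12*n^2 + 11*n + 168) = n - 7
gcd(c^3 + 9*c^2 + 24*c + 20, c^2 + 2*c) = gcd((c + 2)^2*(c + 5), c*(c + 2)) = c + 2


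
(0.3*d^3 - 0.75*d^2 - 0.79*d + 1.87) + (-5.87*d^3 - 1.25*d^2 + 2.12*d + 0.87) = -5.57*d^3 - 2.0*d^2 + 1.33*d + 2.74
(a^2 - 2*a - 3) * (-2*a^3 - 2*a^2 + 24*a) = -2*a^5 + 2*a^4 + 34*a^3 - 42*a^2 - 72*a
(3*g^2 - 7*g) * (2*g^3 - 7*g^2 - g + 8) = 6*g^5 - 35*g^4 + 46*g^3 + 31*g^2 - 56*g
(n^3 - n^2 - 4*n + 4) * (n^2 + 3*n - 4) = n^5 + 2*n^4 - 11*n^3 - 4*n^2 + 28*n - 16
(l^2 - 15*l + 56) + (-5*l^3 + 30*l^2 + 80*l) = -5*l^3 + 31*l^2 + 65*l + 56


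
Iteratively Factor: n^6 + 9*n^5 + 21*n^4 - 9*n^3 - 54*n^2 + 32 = (n - 1)*(n^5 + 10*n^4 + 31*n^3 + 22*n^2 - 32*n - 32) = (n - 1)*(n + 4)*(n^4 + 6*n^3 + 7*n^2 - 6*n - 8) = (n - 1)*(n + 4)^2*(n^3 + 2*n^2 - n - 2) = (n - 1)*(n + 2)*(n + 4)^2*(n^2 - 1) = (n - 1)*(n + 1)*(n + 2)*(n + 4)^2*(n - 1)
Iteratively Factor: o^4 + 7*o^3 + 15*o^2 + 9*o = (o)*(o^3 + 7*o^2 + 15*o + 9) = o*(o + 3)*(o^2 + 4*o + 3) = o*(o + 1)*(o + 3)*(o + 3)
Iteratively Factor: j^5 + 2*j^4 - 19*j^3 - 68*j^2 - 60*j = (j - 5)*(j^4 + 7*j^3 + 16*j^2 + 12*j) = (j - 5)*(j + 2)*(j^3 + 5*j^2 + 6*j) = (j - 5)*(j + 2)^2*(j^2 + 3*j) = (j - 5)*(j + 2)^2*(j + 3)*(j)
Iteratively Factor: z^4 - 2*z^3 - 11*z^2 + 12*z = (z - 4)*(z^3 + 2*z^2 - 3*z) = z*(z - 4)*(z^2 + 2*z - 3) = z*(z - 4)*(z - 1)*(z + 3)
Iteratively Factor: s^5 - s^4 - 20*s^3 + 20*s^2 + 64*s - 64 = (s + 4)*(s^4 - 5*s^3 + 20*s - 16) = (s - 1)*(s + 4)*(s^3 - 4*s^2 - 4*s + 16) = (s - 2)*(s - 1)*(s + 4)*(s^2 - 2*s - 8) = (s - 4)*(s - 2)*(s - 1)*(s + 4)*(s + 2)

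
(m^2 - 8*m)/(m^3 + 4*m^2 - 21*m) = (m - 8)/(m^2 + 4*m - 21)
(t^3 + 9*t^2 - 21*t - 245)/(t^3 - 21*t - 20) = (t^2 + 14*t + 49)/(t^2 + 5*t + 4)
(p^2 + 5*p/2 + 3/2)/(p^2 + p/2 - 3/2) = (p + 1)/(p - 1)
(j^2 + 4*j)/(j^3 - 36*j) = (j + 4)/(j^2 - 36)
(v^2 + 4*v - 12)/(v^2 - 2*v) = (v + 6)/v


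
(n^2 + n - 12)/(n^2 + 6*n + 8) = (n - 3)/(n + 2)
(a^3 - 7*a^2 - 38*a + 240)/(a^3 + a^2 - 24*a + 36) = (a^2 - 13*a + 40)/(a^2 - 5*a + 6)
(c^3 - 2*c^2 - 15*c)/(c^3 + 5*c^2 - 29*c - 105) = c/(c + 7)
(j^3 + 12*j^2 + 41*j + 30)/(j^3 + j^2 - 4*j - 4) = (j^2 + 11*j + 30)/(j^2 - 4)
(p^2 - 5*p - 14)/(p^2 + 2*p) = (p - 7)/p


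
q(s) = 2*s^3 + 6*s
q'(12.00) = 870.00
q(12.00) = 3528.00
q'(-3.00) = 60.00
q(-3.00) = -72.00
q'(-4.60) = 132.96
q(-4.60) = -222.27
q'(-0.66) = 8.61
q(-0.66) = -4.53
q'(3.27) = 70.16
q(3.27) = 89.55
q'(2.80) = 53.04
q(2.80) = 60.70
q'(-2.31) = 38.02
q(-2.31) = -38.51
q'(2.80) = 53.04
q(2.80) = 60.70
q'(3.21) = 67.82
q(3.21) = 85.41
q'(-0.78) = 9.65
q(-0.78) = -5.63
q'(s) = 6*s^2 + 6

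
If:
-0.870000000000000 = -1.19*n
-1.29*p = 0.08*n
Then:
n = 0.73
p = -0.05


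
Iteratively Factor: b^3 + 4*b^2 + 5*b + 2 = (b + 1)*(b^2 + 3*b + 2) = (b + 1)^2*(b + 2)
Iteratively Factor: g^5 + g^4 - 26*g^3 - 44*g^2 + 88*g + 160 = (g + 2)*(g^4 - g^3 - 24*g^2 + 4*g + 80) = (g + 2)^2*(g^3 - 3*g^2 - 18*g + 40) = (g - 5)*(g + 2)^2*(g^2 + 2*g - 8) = (g - 5)*(g + 2)^2*(g + 4)*(g - 2)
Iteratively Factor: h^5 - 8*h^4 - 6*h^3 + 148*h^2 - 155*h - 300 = (h - 5)*(h^4 - 3*h^3 - 21*h^2 + 43*h + 60) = (h - 5)^2*(h^3 + 2*h^2 - 11*h - 12) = (h - 5)^2*(h + 1)*(h^2 + h - 12) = (h - 5)^2*(h + 1)*(h + 4)*(h - 3)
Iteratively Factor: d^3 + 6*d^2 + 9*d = (d + 3)*(d^2 + 3*d) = d*(d + 3)*(d + 3)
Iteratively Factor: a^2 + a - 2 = (a - 1)*(a + 2)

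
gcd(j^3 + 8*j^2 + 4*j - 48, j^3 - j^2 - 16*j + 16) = j + 4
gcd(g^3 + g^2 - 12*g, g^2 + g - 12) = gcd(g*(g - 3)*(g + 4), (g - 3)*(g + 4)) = g^2 + g - 12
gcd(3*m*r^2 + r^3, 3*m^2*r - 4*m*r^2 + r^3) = r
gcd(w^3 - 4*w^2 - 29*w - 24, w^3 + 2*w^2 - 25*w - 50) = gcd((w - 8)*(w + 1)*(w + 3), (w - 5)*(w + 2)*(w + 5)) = 1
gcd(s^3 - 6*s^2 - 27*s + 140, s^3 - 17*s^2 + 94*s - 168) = s^2 - 11*s + 28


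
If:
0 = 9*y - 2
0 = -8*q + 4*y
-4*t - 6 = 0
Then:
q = 1/9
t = -3/2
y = 2/9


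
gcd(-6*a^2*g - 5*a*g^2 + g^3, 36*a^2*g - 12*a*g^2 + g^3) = 6*a*g - g^2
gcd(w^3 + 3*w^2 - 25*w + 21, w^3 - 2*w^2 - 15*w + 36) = w - 3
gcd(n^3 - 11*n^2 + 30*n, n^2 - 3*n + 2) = 1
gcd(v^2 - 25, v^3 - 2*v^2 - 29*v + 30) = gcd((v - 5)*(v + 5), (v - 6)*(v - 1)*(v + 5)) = v + 5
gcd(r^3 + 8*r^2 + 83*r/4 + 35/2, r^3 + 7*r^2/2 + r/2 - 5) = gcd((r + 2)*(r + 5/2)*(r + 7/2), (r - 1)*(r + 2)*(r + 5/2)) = r^2 + 9*r/2 + 5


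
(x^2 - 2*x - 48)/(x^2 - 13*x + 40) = (x + 6)/(x - 5)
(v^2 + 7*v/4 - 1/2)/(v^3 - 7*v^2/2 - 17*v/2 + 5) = (4*v - 1)/(2*(2*v^2 - 11*v + 5))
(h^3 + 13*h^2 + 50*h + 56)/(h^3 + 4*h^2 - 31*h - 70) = (h + 4)/(h - 5)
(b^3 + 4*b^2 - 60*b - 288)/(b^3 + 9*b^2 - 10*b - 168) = (b^2 - 2*b - 48)/(b^2 + 3*b - 28)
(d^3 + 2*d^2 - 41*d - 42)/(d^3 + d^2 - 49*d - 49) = (d - 6)/(d - 7)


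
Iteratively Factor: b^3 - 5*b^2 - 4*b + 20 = (b - 5)*(b^2 - 4) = (b - 5)*(b - 2)*(b + 2)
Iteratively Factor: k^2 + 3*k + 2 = (k + 2)*(k + 1)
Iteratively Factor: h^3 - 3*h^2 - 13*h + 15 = (h - 1)*(h^2 - 2*h - 15) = (h - 1)*(h + 3)*(h - 5)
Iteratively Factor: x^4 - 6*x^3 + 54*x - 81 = (x + 3)*(x^3 - 9*x^2 + 27*x - 27) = (x - 3)*(x + 3)*(x^2 - 6*x + 9) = (x - 3)^2*(x + 3)*(x - 3)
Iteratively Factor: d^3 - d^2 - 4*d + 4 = (d - 2)*(d^2 + d - 2) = (d - 2)*(d + 2)*(d - 1)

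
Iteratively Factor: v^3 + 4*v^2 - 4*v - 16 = (v + 2)*(v^2 + 2*v - 8) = (v + 2)*(v + 4)*(v - 2)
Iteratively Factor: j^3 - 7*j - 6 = (j + 1)*(j^2 - j - 6) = (j - 3)*(j + 1)*(j + 2)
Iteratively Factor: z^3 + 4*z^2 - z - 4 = (z - 1)*(z^2 + 5*z + 4) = (z - 1)*(z + 4)*(z + 1)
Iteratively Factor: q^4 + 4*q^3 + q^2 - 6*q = (q + 3)*(q^3 + q^2 - 2*q) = q*(q + 3)*(q^2 + q - 2) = q*(q - 1)*(q + 3)*(q + 2)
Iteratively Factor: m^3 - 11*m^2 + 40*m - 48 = (m - 3)*(m^2 - 8*m + 16) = (m - 4)*(m - 3)*(m - 4)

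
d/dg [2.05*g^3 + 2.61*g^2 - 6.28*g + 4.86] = 6.15*g^2 + 5.22*g - 6.28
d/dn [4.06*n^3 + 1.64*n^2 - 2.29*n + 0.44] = 12.18*n^2 + 3.28*n - 2.29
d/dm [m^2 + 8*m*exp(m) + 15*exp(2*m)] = 8*m*exp(m) + 2*m + 30*exp(2*m) + 8*exp(m)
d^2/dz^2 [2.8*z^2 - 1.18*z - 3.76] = 5.60000000000000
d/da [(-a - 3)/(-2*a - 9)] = 3/(2*a + 9)^2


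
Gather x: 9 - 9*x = 9 - 9*x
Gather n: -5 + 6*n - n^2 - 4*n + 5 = -n^2 + 2*n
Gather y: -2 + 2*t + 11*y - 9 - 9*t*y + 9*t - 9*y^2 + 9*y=11*t - 9*y^2 + y*(20 - 9*t) - 11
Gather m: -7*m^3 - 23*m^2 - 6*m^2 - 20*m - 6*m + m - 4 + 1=-7*m^3 - 29*m^2 - 25*m - 3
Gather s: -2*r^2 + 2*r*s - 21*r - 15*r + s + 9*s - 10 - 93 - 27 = -2*r^2 - 36*r + s*(2*r + 10) - 130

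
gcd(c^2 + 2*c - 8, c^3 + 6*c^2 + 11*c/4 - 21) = c + 4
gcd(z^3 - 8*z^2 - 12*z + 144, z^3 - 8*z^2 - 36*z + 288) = z - 6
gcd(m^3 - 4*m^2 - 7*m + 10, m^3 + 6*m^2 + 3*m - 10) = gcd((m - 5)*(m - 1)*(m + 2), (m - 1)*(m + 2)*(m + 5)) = m^2 + m - 2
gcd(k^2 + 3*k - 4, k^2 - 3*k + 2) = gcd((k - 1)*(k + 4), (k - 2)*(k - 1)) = k - 1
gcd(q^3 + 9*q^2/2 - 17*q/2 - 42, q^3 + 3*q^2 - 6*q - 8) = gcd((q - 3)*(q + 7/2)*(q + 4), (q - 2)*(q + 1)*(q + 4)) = q + 4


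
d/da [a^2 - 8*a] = 2*a - 8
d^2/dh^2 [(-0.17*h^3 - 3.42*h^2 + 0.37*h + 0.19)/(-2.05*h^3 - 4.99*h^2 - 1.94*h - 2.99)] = (25.2670699999999*h^6 - 13.38609*h^5 - 126.40341*h^4 - 410.069748*h^3 - 305.948754*h^2 + 38.19327*h + 69.682198)/(8.615125*h^9 + 62.911425*h^8 + 177.594165*h^7 + 281.019304*h^6 + 351.581952*h^5 + 351.042369*h^4 + 235.952963*h^3 + 167.592789*h^2 + 52.031382*h + 26.730899)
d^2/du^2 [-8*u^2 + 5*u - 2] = -16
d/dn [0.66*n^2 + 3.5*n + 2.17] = 1.32*n + 3.5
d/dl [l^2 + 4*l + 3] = 2*l + 4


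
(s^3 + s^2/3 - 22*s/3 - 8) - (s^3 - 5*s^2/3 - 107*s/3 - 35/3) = 2*s^2 + 85*s/3 + 11/3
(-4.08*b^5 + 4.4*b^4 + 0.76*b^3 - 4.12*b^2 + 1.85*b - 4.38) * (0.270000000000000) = -1.1016*b^5 + 1.188*b^4 + 0.2052*b^3 - 1.1124*b^2 + 0.4995*b - 1.1826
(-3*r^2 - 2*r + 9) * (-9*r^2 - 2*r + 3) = 27*r^4 + 24*r^3 - 86*r^2 - 24*r + 27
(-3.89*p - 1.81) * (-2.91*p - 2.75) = 11.3199*p^2 + 15.9646*p + 4.9775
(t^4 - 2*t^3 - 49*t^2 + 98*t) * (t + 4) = t^5 + 2*t^4 - 57*t^3 - 98*t^2 + 392*t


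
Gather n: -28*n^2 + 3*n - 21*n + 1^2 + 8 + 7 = -28*n^2 - 18*n + 16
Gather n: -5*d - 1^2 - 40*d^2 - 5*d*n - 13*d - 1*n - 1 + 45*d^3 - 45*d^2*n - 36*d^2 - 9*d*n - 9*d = 45*d^3 - 76*d^2 - 27*d + n*(-45*d^2 - 14*d - 1) - 2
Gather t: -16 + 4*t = 4*t - 16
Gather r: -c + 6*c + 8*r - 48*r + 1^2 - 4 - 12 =5*c - 40*r - 15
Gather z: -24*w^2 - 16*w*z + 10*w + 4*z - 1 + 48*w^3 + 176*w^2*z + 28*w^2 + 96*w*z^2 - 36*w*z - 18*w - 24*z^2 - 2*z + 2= 48*w^3 + 4*w^2 - 8*w + z^2*(96*w - 24) + z*(176*w^2 - 52*w + 2) + 1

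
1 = 1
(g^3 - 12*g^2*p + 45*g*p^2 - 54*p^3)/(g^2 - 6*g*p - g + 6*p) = (g^2 - 6*g*p + 9*p^2)/(g - 1)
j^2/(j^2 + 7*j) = j/(j + 7)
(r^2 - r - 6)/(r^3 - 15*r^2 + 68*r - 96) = (r + 2)/(r^2 - 12*r + 32)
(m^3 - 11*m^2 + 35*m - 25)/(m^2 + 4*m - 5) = (m^2 - 10*m + 25)/(m + 5)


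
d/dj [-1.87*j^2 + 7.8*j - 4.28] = 7.8 - 3.74*j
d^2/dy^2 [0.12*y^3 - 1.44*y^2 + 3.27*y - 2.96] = 0.72*y - 2.88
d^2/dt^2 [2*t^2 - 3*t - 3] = 4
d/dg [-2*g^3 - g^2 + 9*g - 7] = -6*g^2 - 2*g + 9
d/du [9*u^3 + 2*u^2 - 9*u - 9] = 27*u^2 + 4*u - 9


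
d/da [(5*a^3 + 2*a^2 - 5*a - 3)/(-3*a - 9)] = (-10*a^3 - 47*a^2 - 12*a + 12)/(3*(a^2 + 6*a + 9))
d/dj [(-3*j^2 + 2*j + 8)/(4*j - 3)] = 2*(-6*j^2 + 9*j - 19)/(16*j^2 - 24*j + 9)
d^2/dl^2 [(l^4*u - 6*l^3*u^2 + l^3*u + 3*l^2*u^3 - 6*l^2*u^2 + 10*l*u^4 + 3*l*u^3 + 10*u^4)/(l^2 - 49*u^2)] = 2*u*(-l^6 + 147*l^4*u^2 + 284*l^3*u^3 - 52*l^3*u^2 - 14847*l^2*u^4 + 852*l^2*u^3 + 41748*l*u^5 - 7644*l*u^4 - 7203*u^6 + 13916*u^5)/(-l^6 + 147*l^4*u^2 - 7203*l^2*u^4 + 117649*u^6)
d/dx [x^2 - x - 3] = 2*x - 1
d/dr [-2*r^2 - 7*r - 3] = -4*r - 7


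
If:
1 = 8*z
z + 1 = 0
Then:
No Solution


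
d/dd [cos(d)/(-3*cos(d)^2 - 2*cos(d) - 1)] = (sin(d) - 3*sin(3*d))/(4*cos(d) + 3*cos(2*d) + 5)^2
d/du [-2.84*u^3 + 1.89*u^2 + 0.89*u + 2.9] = -8.52*u^2 + 3.78*u + 0.89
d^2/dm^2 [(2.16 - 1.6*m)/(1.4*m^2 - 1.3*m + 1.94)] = (-(1.6*m - 2.16)*(2.8*m - 1.3)*(5.6*m - 2.6) + (13.44*m - 10.208)*(1.4*m^2 - 1.3*m + 1.94))/(1.4*m^2 - 1.3*m + 1.94)^3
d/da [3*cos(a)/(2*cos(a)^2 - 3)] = 3*(cos(2*a) + 4)*sin(a)/(cos(2*a) - 2)^2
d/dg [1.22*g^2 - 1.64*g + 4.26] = 2.44*g - 1.64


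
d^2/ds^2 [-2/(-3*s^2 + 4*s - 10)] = 4*(-9*s^2 + 12*s + 4*(3*s - 2)^2 - 30)/(3*s^2 - 4*s + 10)^3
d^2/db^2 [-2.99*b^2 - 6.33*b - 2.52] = -5.98000000000000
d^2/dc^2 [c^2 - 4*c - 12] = 2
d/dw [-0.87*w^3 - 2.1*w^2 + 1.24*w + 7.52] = -2.61*w^2 - 4.2*w + 1.24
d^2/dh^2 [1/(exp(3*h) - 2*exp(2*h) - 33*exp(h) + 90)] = ((-9*exp(2*h) + 8*exp(h) + 33)*(exp(3*h) - 2*exp(2*h) - 33*exp(h) + 90) + 2*(-3*exp(2*h) + 4*exp(h) + 33)^2*exp(h))*exp(h)/(exp(3*h) - 2*exp(2*h) - 33*exp(h) + 90)^3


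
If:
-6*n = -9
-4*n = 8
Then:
No Solution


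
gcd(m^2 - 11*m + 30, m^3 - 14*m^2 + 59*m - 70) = m - 5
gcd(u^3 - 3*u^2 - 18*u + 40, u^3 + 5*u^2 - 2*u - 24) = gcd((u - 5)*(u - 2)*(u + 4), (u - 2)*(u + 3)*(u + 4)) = u^2 + 2*u - 8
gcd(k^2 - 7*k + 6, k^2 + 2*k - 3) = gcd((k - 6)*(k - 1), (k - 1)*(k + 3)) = k - 1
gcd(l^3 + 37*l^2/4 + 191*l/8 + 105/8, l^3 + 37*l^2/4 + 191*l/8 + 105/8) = l^3 + 37*l^2/4 + 191*l/8 + 105/8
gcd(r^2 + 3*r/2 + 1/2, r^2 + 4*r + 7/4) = r + 1/2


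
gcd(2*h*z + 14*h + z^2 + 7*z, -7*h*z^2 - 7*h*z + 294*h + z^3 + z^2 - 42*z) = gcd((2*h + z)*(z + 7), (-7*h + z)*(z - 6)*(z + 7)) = z + 7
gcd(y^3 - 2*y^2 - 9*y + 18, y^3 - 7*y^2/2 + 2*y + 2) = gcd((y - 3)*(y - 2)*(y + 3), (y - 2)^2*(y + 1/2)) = y - 2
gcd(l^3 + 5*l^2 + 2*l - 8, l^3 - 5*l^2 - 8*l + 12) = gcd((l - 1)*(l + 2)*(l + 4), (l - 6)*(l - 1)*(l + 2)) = l^2 + l - 2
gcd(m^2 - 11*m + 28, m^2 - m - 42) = m - 7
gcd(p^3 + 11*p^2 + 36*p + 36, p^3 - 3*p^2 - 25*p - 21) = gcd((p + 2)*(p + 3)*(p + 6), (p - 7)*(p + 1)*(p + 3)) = p + 3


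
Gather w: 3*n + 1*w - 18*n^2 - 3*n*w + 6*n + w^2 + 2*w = -18*n^2 + 9*n + w^2 + w*(3 - 3*n)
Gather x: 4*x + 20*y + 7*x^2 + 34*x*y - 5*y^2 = 7*x^2 + x*(34*y + 4) - 5*y^2 + 20*y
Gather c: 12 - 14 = -2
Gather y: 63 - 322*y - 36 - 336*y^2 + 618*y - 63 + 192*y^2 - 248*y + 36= -144*y^2 + 48*y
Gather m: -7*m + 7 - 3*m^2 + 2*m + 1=-3*m^2 - 5*m + 8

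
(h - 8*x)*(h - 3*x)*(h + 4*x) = h^3 - 7*h^2*x - 20*h*x^2 + 96*x^3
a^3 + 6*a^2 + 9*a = a*(a + 3)^2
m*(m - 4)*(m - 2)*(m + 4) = m^4 - 2*m^3 - 16*m^2 + 32*m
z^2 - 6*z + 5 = (z - 5)*(z - 1)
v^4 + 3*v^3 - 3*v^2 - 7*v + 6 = (v - 1)^2*(v + 2)*(v + 3)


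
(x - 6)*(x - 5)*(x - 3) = x^3 - 14*x^2 + 63*x - 90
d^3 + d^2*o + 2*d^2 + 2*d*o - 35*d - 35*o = (d - 5)*(d + 7)*(d + o)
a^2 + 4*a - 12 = (a - 2)*(a + 6)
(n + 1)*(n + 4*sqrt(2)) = n^2 + n + 4*sqrt(2)*n + 4*sqrt(2)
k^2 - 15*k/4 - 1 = (k - 4)*(k + 1/4)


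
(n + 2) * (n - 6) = n^2 - 4*n - 12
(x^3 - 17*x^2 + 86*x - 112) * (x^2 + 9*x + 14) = x^5 - 8*x^4 - 53*x^3 + 424*x^2 + 196*x - 1568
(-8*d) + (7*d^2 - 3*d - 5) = 7*d^2 - 11*d - 5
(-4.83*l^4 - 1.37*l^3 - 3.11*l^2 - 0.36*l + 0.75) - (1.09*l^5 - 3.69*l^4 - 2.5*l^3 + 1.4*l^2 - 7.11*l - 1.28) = -1.09*l^5 - 1.14*l^4 + 1.13*l^3 - 4.51*l^2 + 6.75*l + 2.03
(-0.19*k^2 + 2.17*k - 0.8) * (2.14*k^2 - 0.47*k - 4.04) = -0.4066*k^4 + 4.7331*k^3 - 1.9643*k^2 - 8.3908*k + 3.232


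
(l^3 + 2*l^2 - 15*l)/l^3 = 1 + 2/l - 15/l^2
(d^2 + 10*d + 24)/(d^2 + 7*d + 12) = (d + 6)/(d + 3)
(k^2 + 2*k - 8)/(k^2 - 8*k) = (k^2 + 2*k - 8)/(k*(k - 8))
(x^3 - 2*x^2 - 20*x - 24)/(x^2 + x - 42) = (x^2 + 4*x + 4)/(x + 7)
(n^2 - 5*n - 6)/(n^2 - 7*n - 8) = (n - 6)/(n - 8)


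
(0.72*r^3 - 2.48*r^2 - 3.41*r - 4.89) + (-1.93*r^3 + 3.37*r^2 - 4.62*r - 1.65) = -1.21*r^3 + 0.89*r^2 - 8.03*r - 6.54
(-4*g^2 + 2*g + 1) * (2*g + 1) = -8*g^3 + 4*g + 1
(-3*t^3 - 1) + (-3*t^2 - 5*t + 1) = -3*t^3 - 3*t^2 - 5*t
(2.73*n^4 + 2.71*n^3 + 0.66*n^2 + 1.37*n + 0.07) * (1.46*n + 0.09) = 3.9858*n^5 + 4.2023*n^4 + 1.2075*n^3 + 2.0596*n^2 + 0.2255*n + 0.0063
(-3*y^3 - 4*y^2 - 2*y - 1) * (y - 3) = -3*y^4 + 5*y^3 + 10*y^2 + 5*y + 3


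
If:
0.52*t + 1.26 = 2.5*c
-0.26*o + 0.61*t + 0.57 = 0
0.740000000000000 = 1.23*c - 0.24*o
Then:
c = 0.07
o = -2.74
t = -2.10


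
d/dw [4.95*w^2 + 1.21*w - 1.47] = 9.9*w + 1.21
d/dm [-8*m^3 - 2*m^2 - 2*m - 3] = -24*m^2 - 4*m - 2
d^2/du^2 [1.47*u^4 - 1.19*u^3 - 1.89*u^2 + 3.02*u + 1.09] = 17.64*u^2 - 7.14*u - 3.78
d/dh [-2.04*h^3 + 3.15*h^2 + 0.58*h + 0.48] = -6.12*h^2 + 6.3*h + 0.58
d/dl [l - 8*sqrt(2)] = 1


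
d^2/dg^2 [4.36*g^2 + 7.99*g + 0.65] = 8.72000000000000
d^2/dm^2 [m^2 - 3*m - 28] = 2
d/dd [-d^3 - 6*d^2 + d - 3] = -3*d^2 - 12*d + 1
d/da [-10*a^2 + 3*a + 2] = 3 - 20*a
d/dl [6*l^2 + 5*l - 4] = 12*l + 5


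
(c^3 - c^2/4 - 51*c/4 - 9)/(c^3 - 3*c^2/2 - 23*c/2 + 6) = (4*c + 3)/(2*(2*c - 1))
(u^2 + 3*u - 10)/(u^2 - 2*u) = (u + 5)/u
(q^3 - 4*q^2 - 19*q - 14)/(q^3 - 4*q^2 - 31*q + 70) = (q^2 + 3*q + 2)/(q^2 + 3*q - 10)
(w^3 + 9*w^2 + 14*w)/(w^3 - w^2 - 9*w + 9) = w*(w^2 + 9*w + 14)/(w^3 - w^2 - 9*w + 9)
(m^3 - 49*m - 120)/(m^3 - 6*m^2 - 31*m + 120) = (m + 3)/(m - 3)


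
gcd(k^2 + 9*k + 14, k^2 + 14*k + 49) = k + 7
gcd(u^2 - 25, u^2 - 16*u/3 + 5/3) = u - 5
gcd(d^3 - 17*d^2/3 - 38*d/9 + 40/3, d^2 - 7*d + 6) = d - 6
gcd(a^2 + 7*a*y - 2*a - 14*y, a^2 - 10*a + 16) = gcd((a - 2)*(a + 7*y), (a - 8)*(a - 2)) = a - 2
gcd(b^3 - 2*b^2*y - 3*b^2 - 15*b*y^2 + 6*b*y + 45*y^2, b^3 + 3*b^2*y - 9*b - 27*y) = b^2 + 3*b*y - 3*b - 9*y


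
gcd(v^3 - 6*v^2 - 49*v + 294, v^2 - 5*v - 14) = v - 7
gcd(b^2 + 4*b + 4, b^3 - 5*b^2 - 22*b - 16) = b + 2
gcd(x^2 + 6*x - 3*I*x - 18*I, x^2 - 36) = x + 6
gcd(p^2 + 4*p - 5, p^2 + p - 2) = p - 1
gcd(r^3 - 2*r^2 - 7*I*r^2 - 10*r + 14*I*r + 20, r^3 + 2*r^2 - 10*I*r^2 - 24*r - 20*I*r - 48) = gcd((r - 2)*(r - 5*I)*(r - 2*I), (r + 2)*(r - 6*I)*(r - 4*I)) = 1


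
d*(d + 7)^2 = d^3 + 14*d^2 + 49*d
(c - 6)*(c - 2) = c^2 - 8*c + 12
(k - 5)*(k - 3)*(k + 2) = k^3 - 6*k^2 - k + 30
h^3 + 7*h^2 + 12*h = h*(h + 3)*(h + 4)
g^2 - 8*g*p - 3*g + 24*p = (g - 3)*(g - 8*p)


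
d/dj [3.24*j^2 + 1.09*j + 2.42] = 6.48*j + 1.09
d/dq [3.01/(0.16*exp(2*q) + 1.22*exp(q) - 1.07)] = (-0.9632*exp(q) - 3.6722)*exp(q)/(0.16*exp(2*q) + 1.22*exp(q) - 1.07)^2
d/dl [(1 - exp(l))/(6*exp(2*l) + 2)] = (3*exp(2*l) - 6*exp(l) - 1)*exp(l)/(2*(9*exp(4*l) + 6*exp(2*l) + 1))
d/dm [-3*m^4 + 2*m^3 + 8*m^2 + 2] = 2*m*(-6*m^2 + 3*m + 8)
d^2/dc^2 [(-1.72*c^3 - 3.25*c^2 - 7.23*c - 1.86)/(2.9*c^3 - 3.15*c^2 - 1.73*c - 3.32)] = (-86.0894*c^6 - 416.60124*c^5 - 87.9883199999997*c^4 - 321.139876*c^3 - 745.413612*c^2 + 171.651972*c + 39.177028)/(24.389*c^9 - 79.4745*c^8 + 42.67785*c^7 - 20.198175*c^6 + 156.509655*c^5 - 27.172365*c^4 - 17.836877*c^3 - 133.970964*c^2 - 57.206256*c - 36.594368)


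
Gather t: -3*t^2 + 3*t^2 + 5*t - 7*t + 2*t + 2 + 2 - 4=0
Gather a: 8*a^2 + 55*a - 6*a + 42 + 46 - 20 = 8*a^2 + 49*a + 68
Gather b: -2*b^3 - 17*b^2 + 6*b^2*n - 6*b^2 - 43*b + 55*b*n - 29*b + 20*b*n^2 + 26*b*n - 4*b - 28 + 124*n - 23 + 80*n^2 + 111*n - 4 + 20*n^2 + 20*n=-2*b^3 + b^2*(6*n - 23) + b*(20*n^2 + 81*n - 76) + 100*n^2 + 255*n - 55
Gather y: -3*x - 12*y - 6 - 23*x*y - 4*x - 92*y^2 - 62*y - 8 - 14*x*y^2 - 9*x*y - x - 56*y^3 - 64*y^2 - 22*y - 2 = -8*x - 56*y^3 + y^2*(-14*x - 156) + y*(-32*x - 96) - 16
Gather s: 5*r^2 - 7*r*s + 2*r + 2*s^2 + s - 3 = 5*r^2 + 2*r + 2*s^2 + s*(1 - 7*r) - 3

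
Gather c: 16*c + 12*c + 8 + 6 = 28*c + 14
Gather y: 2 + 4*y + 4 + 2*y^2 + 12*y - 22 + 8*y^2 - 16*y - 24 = 10*y^2 - 40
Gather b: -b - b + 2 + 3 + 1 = 6 - 2*b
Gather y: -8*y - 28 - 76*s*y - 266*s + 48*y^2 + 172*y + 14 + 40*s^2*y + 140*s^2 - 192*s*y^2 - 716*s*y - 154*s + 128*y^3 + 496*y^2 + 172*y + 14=140*s^2 - 420*s + 128*y^3 + y^2*(544 - 192*s) + y*(40*s^2 - 792*s + 336)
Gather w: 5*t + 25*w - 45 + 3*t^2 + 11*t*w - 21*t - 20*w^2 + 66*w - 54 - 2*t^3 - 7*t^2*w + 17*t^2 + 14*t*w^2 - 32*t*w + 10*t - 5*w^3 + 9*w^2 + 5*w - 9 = -2*t^3 + 20*t^2 - 6*t - 5*w^3 + w^2*(14*t - 11) + w*(-7*t^2 - 21*t + 96) - 108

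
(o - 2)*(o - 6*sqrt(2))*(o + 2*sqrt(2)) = o^3 - 4*sqrt(2)*o^2 - 2*o^2 - 24*o + 8*sqrt(2)*o + 48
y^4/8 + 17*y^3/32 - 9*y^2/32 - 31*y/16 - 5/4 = (y/4 + 1)*(y/2 + 1/2)*(y - 2)*(y + 5/4)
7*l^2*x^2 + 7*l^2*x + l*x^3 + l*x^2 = x*(7*l + x)*(l*x + l)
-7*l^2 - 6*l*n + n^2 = (-7*l + n)*(l + n)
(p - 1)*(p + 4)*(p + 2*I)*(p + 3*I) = p^4 + 3*p^3 + 5*I*p^3 - 10*p^2 + 15*I*p^2 - 18*p - 20*I*p + 24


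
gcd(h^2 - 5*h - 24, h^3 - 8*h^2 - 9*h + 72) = h^2 - 5*h - 24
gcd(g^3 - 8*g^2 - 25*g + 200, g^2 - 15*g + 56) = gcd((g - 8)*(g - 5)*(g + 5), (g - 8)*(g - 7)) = g - 8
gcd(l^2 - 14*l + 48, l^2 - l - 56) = l - 8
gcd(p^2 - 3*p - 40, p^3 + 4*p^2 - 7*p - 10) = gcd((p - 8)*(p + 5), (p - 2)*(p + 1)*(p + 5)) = p + 5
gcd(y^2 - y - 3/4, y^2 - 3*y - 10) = 1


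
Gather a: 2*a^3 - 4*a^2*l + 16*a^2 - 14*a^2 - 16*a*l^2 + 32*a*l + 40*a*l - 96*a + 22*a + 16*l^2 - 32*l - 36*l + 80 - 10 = 2*a^3 + a^2*(2 - 4*l) + a*(-16*l^2 + 72*l - 74) + 16*l^2 - 68*l + 70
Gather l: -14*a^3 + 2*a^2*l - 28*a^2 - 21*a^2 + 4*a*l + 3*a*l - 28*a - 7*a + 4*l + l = -14*a^3 - 49*a^2 - 35*a + l*(2*a^2 + 7*a + 5)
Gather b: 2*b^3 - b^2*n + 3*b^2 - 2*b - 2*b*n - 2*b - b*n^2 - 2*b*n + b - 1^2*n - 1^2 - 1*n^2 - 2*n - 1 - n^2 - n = 2*b^3 + b^2*(3 - n) + b*(-n^2 - 4*n - 3) - 2*n^2 - 4*n - 2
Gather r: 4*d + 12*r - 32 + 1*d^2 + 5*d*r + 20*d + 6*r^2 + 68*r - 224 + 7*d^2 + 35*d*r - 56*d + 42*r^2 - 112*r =8*d^2 - 32*d + 48*r^2 + r*(40*d - 32) - 256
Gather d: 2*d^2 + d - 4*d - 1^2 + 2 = 2*d^2 - 3*d + 1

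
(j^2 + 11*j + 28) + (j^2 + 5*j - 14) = 2*j^2 + 16*j + 14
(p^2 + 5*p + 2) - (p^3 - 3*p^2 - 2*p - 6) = -p^3 + 4*p^2 + 7*p + 8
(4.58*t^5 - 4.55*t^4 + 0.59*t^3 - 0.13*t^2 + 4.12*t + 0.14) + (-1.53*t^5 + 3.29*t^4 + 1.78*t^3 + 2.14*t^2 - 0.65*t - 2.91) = 3.05*t^5 - 1.26*t^4 + 2.37*t^3 + 2.01*t^2 + 3.47*t - 2.77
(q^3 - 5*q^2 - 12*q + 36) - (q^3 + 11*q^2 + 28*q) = -16*q^2 - 40*q + 36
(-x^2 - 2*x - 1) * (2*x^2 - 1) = -2*x^4 - 4*x^3 - x^2 + 2*x + 1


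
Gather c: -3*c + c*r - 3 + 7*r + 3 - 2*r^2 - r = c*(r - 3) - 2*r^2 + 6*r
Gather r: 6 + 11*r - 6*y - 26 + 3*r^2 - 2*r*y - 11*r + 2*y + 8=3*r^2 - 2*r*y - 4*y - 12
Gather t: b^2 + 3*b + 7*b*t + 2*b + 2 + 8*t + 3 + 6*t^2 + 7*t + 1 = b^2 + 5*b + 6*t^2 + t*(7*b + 15) + 6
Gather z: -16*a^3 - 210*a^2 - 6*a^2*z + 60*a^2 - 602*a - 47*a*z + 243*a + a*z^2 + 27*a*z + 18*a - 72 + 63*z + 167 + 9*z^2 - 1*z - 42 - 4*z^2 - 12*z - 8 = -16*a^3 - 150*a^2 - 341*a + z^2*(a + 5) + z*(-6*a^2 - 20*a + 50) + 45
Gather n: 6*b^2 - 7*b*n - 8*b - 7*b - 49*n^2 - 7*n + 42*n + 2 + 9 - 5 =6*b^2 - 15*b - 49*n^2 + n*(35 - 7*b) + 6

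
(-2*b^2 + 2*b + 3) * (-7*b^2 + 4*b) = 14*b^4 - 22*b^3 - 13*b^2 + 12*b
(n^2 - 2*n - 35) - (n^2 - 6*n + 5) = 4*n - 40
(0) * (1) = 0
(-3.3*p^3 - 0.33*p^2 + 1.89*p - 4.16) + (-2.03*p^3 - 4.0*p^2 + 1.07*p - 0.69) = -5.33*p^3 - 4.33*p^2 + 2.96*p - 4.85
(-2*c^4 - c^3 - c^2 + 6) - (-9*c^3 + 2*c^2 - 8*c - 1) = -2*c^4 + 8*c^3 - 3*c^2 + 8*c + 7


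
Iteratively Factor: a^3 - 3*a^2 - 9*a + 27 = (a + 3)*(a^2 - 6*a + 9) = (a - 3)*(a + 3)*(a - 3)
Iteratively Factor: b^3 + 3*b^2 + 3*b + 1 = (b + 1)*(b^2 + 2*b + 1) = (b + 1)^2*(b + 1)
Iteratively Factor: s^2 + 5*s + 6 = (s + 3)*(s + 2)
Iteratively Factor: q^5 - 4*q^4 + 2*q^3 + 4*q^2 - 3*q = (q - 1)*(q^4 - 3*q^3 - q^2 + 3*q) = q*(q - 1)*(q^3 - 3*q^2 - q + 3) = q*(q - 1)*(q + 1)*(q^2 - 4*q + 3) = q*(q - 3)*(q - 1)*(q + 1)*(q - 1)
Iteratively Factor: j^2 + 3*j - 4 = (j - 1)*(j + 4)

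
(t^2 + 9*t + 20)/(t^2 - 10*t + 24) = (t^2 + 9*t + 20)/(t^2 - 10*t + 24)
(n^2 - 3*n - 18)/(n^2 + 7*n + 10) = (n^2 - 3*n - 18)/(n^2 + 7*n + 10)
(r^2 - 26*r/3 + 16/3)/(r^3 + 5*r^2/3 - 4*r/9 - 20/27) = 9*(r - 8)/(9*r^2 + 21*r + 10)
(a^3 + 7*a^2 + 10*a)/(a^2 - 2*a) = (a^2 + 7*a + 10)/(a - 2)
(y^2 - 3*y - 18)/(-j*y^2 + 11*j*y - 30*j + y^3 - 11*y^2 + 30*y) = (y + 3)/(-j*y + 5*j + y^2 - 5*y)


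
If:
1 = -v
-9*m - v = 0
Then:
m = 1/9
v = -1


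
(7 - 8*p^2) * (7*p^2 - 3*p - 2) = -56*p^4 + 24*p^3 + 65*p^2 - 21*p - 14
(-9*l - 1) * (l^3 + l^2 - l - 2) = -9*l^4 - 10*l^3 + 8*l^2 + 19*l + 2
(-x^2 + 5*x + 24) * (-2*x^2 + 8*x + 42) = 2*x^4 - 18*x^3 - 50*x^2 + 402*x + 1008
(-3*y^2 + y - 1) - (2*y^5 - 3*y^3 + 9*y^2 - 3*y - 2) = -2*y^5 + 3*y^3 - 12*y^2 + 4*y + 1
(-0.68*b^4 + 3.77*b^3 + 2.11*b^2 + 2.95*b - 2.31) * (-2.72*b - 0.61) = 1.8496*b^5 - 9.8396*b^4 - 8.0389*b^3 - 9.3111*b^2 + 4.4837*b + 1.4091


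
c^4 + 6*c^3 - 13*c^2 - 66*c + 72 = (c - 3)*(c - 1)*(c + 4)*(c + 6)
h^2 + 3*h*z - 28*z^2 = (h - 4*z)*(h + 7*z)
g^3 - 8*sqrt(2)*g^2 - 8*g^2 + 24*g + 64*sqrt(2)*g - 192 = (g - 8)*(g - 6*sqrt(2))*(g - 2*sqrt(2))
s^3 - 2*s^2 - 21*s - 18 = (s - 6)*(s + 1)*(s + 3)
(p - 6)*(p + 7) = p^2 + p - 42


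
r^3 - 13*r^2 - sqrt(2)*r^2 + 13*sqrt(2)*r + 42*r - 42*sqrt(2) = (r - 7)*(r - 6)*(r - sqrt(2))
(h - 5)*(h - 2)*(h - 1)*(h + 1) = h^4 - 7*h^3 + 9*h^2 + 7*h - 10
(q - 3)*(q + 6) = q^2 + 3*q - 18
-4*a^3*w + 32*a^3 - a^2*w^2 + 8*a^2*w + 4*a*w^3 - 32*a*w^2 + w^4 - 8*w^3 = (-a + w)*(a + w)*(4*a + w)*(w - 8)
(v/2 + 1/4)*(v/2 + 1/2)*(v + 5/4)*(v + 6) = v^4/4 + 35*v^3/16 + 151*v^2/32 + 119*v/32 + 15/16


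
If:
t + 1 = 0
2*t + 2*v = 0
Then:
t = -1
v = 1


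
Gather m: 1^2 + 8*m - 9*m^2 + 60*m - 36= -9*m^2 + 68*m - 35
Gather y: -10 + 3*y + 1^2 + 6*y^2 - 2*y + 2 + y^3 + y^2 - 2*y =y^3 + 7*y^2 - y - 7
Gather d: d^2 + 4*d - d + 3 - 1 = d^2 + 3*d + 2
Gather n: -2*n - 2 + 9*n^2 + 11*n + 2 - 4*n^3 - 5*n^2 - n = -4*n^3 + 4*n^2 + 8*n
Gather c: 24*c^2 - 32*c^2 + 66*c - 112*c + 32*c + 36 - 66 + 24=-8*c^2 - 14*c - 6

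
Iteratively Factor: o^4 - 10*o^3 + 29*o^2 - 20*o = (o - 1)*(o^3 - 9*o^2 + 20*o) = (o - 5)*(o - 1)*(o^2 - 4*o) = (o - 5)*(o - 4)*(o - 1)*(o)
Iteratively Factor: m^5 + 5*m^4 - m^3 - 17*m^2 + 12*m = (m - 1)*(m^4 + 6*m^3 + 5*m^2 - 12*m) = (m - 1)^2*(m^3 + 7*m^2 + 12*m) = (m - 1)^2*(m + 3)*(m^2 + 4*m) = (m - 1)^2*(m + 3)*(m + 4)*(m)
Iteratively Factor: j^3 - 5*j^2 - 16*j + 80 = (j - 4)*(j^2 - j - 20) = (j - 5)*(j - 4)*(j + 4)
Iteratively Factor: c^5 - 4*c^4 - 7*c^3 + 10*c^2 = (c)*(c^4 - 4*c^3 - 7*c^2 + 10*c) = c*(c - 5)*(c^3 + c^2 - 2*c) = c^2*(c - 5)*(c^2 + c - 2) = c^2*(c - 5)*(c + 2)*(c - 1)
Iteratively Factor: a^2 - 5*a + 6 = (a - 3)*(a - 2)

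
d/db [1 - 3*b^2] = -6*b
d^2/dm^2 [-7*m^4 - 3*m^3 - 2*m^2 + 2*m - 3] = -84*m^2 - 18*m - 4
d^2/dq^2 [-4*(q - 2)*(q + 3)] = -8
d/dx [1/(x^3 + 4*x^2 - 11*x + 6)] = (-3*x^2 - 8*x + 11)/(x^3 + 4*x^2 - 11*x + 6)^2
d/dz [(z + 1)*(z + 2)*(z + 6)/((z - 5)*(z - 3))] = (z^4 - 16*z^3 - 47*z^2 + 246*z + 396)/(z^4 - 16*z^3 + 94*z^2 - 240*z + 225)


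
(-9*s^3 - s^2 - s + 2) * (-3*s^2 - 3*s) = 27*s^5 + 30*s^4 + 6*s^3 - 3*s^2 - 6*s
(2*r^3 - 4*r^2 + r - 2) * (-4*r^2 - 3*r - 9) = -8*r^5 + 10*r^4 - 10*r^3 + 41*r^2 - 3*r + 18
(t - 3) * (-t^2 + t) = -t^3 + 4*t^2 - 3*t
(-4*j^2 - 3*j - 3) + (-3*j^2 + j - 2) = -7*j^2 - 2*j - 5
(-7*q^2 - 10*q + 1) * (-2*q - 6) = 14*q^3 + 62*q^2 + 58*q - 6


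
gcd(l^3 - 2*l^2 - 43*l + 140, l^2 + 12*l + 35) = l + 7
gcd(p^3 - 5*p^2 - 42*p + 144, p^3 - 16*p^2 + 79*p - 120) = p^2 - 11*p + 24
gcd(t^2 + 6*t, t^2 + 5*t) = t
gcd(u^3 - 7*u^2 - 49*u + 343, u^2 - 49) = u^2 - 49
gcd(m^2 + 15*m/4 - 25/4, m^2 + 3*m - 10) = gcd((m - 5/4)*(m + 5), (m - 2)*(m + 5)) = m + 5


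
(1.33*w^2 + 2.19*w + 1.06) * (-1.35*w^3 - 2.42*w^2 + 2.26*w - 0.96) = -1.7955*w^5 - 6.1751*w^4 - 3.725*w^3 + 1.1074*w^2 + 0.2932*w - 1.0176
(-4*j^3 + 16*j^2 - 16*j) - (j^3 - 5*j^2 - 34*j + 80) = -5*j^3 + 21*j^2 + 18*j - 80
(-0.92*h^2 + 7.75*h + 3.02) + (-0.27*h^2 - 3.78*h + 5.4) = -1.19*h^2 + 3.97*h + 8.42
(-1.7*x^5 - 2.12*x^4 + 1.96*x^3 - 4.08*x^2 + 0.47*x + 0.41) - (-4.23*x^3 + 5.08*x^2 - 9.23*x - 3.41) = -1.7*x^5 - 2.12*x^4 + 6.19*x^3 - 9.16*x^2 + 9.7*x + 3.82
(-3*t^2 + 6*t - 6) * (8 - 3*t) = 9*t^3 - 42*t^2 + 66*t - 48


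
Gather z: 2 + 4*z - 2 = 4*z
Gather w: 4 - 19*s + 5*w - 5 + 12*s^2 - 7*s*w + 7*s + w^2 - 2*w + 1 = 12*s^2 - 12*s + w^2 + w*(3 - 7*s)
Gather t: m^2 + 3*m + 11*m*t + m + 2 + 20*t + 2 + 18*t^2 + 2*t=m^2 + 4*m + 18*t^2 + t*(11*m + 22) + 4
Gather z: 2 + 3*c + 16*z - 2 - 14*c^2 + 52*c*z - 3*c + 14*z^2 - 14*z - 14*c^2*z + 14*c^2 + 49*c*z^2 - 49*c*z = z^2*(49*c + 14) + z*(-14*c^2 + 3*c + 2)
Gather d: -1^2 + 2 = 1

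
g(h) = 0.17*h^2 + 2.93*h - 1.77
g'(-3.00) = 1.91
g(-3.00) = -9.03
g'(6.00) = 4.97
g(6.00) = 21.93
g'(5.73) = 4.88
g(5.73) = 20.60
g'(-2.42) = 2.11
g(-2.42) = -7.87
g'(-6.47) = 0.73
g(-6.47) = -13.61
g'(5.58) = 4.83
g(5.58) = 19.87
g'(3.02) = 3.96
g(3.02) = 8.63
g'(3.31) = 4.06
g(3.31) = 9.79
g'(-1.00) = 2.59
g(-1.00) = -4.53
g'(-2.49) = 2.08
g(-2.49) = -8.01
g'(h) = 0.34*h + 2.93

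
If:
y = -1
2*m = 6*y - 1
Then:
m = -7/2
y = -1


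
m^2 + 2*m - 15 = (m - 3)*(m + 5)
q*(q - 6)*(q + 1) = q^3 - 5*q^2 - 6*q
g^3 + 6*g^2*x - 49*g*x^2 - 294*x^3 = (g - 7*x)*(g + 6*x)*(g + 7*x)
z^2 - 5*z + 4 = (z - 4)*(z - 1)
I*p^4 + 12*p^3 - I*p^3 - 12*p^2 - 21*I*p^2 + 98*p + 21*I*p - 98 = (p - 7*I)^2*(p + 2*I)*(I*p - I)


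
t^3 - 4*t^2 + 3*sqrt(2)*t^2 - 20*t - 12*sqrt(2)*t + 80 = (t - 4)*(t - 2*sqrt(2))*(t + 5*sqrt(2))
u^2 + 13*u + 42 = (u + 6)*(u + 7)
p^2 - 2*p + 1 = (p - 1)^2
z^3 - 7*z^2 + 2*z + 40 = (z - 5)*(z - 4)*(z + 2)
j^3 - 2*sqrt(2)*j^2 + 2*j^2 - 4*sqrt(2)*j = j*(j + 2)*(j - 2*sqrt(2))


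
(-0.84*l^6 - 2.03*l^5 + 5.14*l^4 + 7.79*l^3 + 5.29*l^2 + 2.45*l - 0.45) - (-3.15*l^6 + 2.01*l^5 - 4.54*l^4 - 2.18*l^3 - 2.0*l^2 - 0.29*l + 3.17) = 2.31*l^6 - 4.04*l^5 + 9.68*l^4 + 9.97*l^3 + 7.29*l^2 + 2.74*l - 3.62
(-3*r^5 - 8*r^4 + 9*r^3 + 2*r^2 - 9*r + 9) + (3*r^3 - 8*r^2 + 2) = -3*r^5 - 8*r^4 + 12*r^3 - 6*r^2 - 9*r + 11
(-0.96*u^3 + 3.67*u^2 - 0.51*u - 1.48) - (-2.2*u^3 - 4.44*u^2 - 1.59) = 1.24*u^3 + 8.11*u^2 - 0.51*u + 0.11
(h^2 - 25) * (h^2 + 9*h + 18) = h^4 + 9*h^3 - 7*h^2 - 225*h - 450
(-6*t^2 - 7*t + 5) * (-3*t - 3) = 18*t^3 + 39*t^2 + 6*t - 15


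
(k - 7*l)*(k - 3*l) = k^2 - 10*k*l + 21*l^2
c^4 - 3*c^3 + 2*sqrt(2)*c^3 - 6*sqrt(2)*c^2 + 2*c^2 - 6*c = c*(c - 3)*(c + sqrt(2))^2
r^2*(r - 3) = r^3 - 3*r^2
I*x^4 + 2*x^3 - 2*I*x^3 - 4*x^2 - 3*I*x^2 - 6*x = x*(x - 3)*(x - 2*I)*(I*x + I)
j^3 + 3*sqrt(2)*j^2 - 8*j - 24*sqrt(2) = (j - 2*sqrt(2))*(j + 2*sqrt(2))*(j + 3*sqrt(2))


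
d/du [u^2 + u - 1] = 2*u + 1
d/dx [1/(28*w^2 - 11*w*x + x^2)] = (11*w - 2*x)/(28*w^2 - 11*w*x + x^2)^2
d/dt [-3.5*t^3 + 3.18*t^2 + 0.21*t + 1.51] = -10.5*t^2 + 6.36*t + 0.21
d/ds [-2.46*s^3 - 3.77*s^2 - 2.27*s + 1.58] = -7.38*s^2 - 7.54*s - 2.27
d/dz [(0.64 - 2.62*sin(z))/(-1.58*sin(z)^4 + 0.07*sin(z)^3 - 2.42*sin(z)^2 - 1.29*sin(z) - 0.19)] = (-12.4188*sin(z)^4 + 4.4116*sin(z)^3 - 6.4748*sin(z)^2 + 3.0976*sin(z) + 1.3234)*cos(z)/(2.4964*sin(z)^8 - 0.2212*sin(z)^7 + 7.6521*sin(z)^6 + 3.7376*sin(z)^5 + 6.2762*sin(z)^4 + 6.217*sin(z)^3 + 2.5837*sin(z)^2 + 0.4902*sin(z) + 0.0361)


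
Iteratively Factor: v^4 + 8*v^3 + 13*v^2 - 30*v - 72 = (v + 3)*(v^3 + 5*v^2 - 2*v - 24) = (v + 3)^2*(v^2 + 2*v - 8) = (v - 2)*(v + 3)^2*(v + 4)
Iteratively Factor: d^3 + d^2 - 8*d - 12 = (d - 3)*(d^2 + 4*d + 4) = (d - 3)*(d + 2)*(d + 2)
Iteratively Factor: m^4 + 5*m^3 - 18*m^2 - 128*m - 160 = (m + 4)*(m^3 + m^2 - 22*m - 40) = (m - 5)*(m + 4)*(m^2 + 6*m + 8) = (m - 5)*(m + 2)*(m + 4)*(m + 4)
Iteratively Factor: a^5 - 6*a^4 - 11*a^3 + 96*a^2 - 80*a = (a + 4)*(a^4 - 10*a^3 + 29*a^2 - 20*a) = (a - 4)*(a + 4)*(a^3 - 6*a^2 + 5*a) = (a - 4)*(a - 1)*(a + 4)*(a^2 - 5*a) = a*(a - 4)*(a - 1)*(a + 4)*(a - 5)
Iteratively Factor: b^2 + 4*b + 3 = (b + 3)*(b + 1)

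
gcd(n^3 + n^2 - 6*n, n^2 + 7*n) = n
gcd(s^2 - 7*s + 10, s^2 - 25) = s - 5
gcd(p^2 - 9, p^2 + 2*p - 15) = p - 3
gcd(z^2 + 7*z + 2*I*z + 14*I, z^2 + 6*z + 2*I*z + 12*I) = z + 2*I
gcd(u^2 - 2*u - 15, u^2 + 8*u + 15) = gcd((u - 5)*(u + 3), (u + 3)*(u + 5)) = u + 3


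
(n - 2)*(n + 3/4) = n^2 - 5*n/4 - 3/2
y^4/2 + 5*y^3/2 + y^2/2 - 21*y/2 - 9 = (y/2 + 1/2)*(y - 2)*(y + 3)^2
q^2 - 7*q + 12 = (q - 4)*(q - 3)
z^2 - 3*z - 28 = (z - 7)*(z + 4)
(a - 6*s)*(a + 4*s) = a^2 - 2*a*s - 24*s^2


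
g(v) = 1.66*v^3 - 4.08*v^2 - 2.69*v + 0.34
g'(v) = 4.98*v^2 - 8.16*v - 2.69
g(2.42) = -6.54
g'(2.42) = 6.73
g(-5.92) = -471.13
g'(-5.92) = 220.15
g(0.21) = -0.39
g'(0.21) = -4.18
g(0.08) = 0.10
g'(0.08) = -3.31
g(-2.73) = -56.50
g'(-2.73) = 56.70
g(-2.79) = -59.97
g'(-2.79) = 58.84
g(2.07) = -7.99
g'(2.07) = 1.76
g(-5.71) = -426.37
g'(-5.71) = 206.27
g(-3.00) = -73.13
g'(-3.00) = 66.61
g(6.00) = 195.88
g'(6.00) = 127.63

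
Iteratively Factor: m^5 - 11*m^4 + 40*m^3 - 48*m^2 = (m)*(m^4 - 11*m^3 + 40*m^2 - 48*m) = m*(m - 4)*(m^3 - 7*m^2 + 12*m) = m^2*(m - 4)*(m^2 - 7*m + 12) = m^2*(m - 4)*(m - 3)*(m - 4)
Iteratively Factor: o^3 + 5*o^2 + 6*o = (o + 2)*(o^2 + 3*o) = (o + 2)*(o + 3)*(o)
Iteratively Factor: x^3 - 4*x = (x + 2)*(x^2 - 2*x) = x*(x + 2)*(x - 2)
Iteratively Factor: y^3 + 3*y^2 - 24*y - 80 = (y + 4)*(y^2 - y - 20) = (y + 4)^2*(y - 5)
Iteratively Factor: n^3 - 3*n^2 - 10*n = (n + 2)*(n^2 - 5*n) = n*(n + 2)*(n - 5)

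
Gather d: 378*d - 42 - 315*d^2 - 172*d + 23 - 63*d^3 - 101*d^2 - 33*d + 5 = -63*d^3 - 416*d^2 + 173*d - 14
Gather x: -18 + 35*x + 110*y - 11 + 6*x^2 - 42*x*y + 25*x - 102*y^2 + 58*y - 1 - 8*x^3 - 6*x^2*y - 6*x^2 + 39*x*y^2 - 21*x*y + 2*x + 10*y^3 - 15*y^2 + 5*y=-8*x^3 - 6*x^2*y + x*(39*y^2 - 63*y + 62) + 10*y^3 - 117*y^2 + 173*y - 30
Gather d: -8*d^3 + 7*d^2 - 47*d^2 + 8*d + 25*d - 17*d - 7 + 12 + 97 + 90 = -8*d^3 - 40*d^2 + 16*d + 192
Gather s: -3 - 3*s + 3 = -3*s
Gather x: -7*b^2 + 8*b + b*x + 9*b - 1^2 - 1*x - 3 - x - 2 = -7*b^2 + 17*b + x*(b - 2) - 6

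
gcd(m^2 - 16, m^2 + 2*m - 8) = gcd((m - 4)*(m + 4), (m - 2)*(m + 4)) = m + 4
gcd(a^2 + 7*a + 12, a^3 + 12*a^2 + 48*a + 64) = a + 4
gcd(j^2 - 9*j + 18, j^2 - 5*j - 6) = j - 6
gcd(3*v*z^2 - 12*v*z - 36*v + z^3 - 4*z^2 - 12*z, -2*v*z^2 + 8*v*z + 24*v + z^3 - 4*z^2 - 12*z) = z^2 - 4*z - 12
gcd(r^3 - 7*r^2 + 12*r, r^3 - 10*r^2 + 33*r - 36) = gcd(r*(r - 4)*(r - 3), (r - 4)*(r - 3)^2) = r^2 - 7*r + 12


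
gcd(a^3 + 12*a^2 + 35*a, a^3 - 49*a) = a^2 + 7*a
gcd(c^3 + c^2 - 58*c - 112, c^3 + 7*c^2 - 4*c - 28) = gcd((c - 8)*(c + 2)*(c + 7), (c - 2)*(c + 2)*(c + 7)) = c^2 + 9*c + 14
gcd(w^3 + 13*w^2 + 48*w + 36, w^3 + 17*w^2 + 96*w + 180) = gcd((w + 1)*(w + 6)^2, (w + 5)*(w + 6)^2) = w^2 + 12*w + 36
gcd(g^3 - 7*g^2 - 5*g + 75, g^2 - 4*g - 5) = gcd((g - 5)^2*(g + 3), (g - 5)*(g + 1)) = g - 5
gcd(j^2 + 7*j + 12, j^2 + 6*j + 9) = j + 3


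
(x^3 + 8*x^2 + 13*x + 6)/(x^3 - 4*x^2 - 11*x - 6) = (x + 6)/(x - 6)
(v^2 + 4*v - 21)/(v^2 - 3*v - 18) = (-v^2 - 4*v + 21)/(-v^2 + 3*v + 18)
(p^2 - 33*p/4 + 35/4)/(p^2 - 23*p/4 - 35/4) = (4*p - 5)/(4*p + 5)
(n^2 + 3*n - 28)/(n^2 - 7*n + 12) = (n + 7)/(n - 3)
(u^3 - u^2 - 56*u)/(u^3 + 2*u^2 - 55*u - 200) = u*(u + 7)/(u^2 + 10*u + 25)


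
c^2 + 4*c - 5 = (c - 1)*(c + 5)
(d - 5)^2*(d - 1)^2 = d^4 - 12*d^3 + 46*d^2 - 60*d + 25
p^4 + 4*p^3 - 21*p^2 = p^2*(p - 3)*(p + 7)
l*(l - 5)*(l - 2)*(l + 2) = l^4 - 5*l^3 - 4*l^2 + 20*l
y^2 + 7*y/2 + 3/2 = (y + 1/2)*(y + 3)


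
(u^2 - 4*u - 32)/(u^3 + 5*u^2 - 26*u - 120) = (u - 8)/(u^2 + u - 30)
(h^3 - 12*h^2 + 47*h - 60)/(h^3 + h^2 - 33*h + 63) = (h^2 - 9*h + 20)/(h^2 + 4*h - 21)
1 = 1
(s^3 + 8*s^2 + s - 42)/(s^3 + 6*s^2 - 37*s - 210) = (s^2 + s - 6)/(s^2 - s - 30)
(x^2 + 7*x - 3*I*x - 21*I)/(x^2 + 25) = (x^2 + x*(7 - 3*I) - 21*I)/(x^2 + 25)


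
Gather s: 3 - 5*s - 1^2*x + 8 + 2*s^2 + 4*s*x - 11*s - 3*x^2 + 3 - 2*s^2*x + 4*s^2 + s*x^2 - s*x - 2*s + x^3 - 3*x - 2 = s^2*(6 - 2*x) + s*(x^2 + 3*x - 18) + x^3 - 3*x^2 - 4*x + 12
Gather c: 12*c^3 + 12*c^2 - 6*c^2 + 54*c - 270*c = 12*c^3 + 6*c^2 - 216*c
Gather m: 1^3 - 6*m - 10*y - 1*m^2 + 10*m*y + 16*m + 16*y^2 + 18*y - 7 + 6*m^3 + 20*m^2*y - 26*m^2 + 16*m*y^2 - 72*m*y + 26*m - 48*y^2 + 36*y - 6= 6*m^3 + m^2*(20*y - 27) + m*(16*y^2 - 62*y + 36) - 32*y^2 + 44*y - 12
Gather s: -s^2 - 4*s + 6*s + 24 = -s^2 + 2*s + 24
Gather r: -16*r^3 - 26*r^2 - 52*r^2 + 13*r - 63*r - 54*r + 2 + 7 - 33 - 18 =-16*r^3 - 78*r^2 - 104*r - 42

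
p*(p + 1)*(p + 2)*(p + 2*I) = p^4 + 3*p^3 + 2*I*p^3 + 2*p^2 + 6*I*p^2 + 4*I*p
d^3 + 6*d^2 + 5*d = d*(d + 1)*(d + 5)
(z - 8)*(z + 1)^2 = z^3 - 6*z^2 - 15*z - 8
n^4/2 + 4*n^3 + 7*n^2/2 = n^2*(n/2 + 1/2)*(n + 7)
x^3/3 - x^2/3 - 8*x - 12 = (x/3 + 1)*(x - 6)*(x + 2)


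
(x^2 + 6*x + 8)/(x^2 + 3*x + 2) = (x + 4)/(x + 1)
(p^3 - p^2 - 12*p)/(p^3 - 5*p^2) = (p^2 - p - 12)/(p*(p - 5))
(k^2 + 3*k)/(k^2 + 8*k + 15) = k/(k + 5)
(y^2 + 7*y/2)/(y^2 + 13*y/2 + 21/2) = y/(y + 3)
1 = 1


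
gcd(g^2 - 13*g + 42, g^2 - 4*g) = 1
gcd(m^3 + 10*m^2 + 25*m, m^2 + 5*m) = m^2 + 5*m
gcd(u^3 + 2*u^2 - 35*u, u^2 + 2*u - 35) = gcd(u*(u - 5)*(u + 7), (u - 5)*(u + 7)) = u^2 + 2*u - 35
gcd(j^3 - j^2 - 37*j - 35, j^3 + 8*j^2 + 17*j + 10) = j^2 + 6*j + 5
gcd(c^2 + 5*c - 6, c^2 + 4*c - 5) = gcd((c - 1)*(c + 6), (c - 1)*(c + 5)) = c - 1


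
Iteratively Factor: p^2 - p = (p)*(p - 1)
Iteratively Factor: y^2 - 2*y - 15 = (y - 5)*(y + 3)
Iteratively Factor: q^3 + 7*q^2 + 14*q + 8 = (q + 2)*(q^2 + 5*q + 4) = (q + 1)*(q + 2)*(q + 4)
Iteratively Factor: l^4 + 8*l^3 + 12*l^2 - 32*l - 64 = (l + 4)*(l^3 + 4*l^2 - 4*l - 16) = (l - 2)*(l + 4)*(l^2 + 6*l + 8) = (l - 2)*(l + 4)^2*(l + 2)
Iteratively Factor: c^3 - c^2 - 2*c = (c - 2)*(c^2 + c) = (c - 2)*(c + 1)*(c)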